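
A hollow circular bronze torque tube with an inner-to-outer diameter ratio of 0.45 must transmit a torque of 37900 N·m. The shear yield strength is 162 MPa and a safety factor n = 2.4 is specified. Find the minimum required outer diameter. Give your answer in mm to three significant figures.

d_o = 144 mm

τ_allow = 162/2.4 = 67.50 MPa.
For a hollow shaft τ = 16T/[πd_o³(1−k⁴)] with k = 0.45, so 1−k⁴ = 0.9590.
d_o³ = 16T/[π τ_allow (1−k⁴)] = 16×3.7900×10^7/(π×67.50×0.9590) = 2.982×10^6 mm³.
d_o = 143.9 mm.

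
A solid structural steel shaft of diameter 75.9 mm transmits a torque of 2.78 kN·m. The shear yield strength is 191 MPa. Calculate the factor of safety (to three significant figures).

n = 5.90

τ = 16T/(πd³) = 16×2780000/(π×75.9³) = 32.38 MPa.
n = τ_limit/τ = 191/32.38 = 5.899.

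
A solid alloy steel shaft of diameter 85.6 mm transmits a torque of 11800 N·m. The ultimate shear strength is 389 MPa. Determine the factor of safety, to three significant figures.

n = 4.06

τ = 16T/(πd³) = 16×1.1800×10^7/(π×85.6³) = 95.81 MPa.
n = τ_limit/τ = 389/95.81 = 4.060.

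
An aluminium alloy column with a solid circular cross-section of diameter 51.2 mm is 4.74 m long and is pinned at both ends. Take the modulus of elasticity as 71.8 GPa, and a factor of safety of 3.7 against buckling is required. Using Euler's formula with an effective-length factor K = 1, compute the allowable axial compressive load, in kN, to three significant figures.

I = πd⁴/64 = π×51.2⁴/64 = 337300 mm⁴.
Effective length L_e = KL = 1×4.74 m = 4740 mm.
Euler critical load P_cr = π²EI/L_e² = π²×71800×337300/4740² = 10640 N.
P_allow = P_cr/n = 10640/3.7 = 2876 N.

P_allow = 2.88 kN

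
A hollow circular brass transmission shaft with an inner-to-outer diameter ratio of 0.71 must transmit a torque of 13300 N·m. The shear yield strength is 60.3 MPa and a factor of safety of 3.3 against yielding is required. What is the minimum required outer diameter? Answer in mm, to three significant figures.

τ_allow = 60.3/3.3 = 18.27 MPa.
For a hollow shaft τ = 16T/[πd_o³(1−k⁴)] with k = 0.71, so 1−k⁴ = 0.7459.
d_o³ = 16T/[π τ_allow (1−k⁴)] = 16×1.3300×10^7/(π×18.27×0.7459) = 4.970×10^6 mm³.
d_o = 170.7 mm.

d_o = 171 mm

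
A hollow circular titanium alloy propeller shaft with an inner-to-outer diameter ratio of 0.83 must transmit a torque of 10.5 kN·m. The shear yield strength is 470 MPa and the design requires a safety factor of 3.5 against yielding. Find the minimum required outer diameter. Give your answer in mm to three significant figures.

τ_allow = 470/3.5 = 134.3 MPa.
For a hollow shaft τ = 16T/[πd_o³(1−k⁴)] with k = 0.83, so 1−k⁴ = 0.5254.
d_o³ = 16T/[π τ_allow (1−k⁴)] = 16×1.0500×10^7/(π×134.3×0.5254) = 757900 mm³.
d_o = 91.17 mm.

d_o = 91.2 mm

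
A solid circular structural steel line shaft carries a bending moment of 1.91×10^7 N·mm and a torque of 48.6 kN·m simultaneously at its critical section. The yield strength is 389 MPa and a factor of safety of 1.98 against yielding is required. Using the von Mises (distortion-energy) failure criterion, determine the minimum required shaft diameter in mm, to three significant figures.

σ_allow = σ_y/n = 389/1.98 = 196.5 MPa.
For a solid shaft σ_b = 32M/(πd³) and τ = 16T/(πd³), so the von Mises stress is σ' = (16/πd³)·√(4M²+3T²).
√(4M²+3T²) = √(4×(1.910×10^7)² + 3×(4.860×10^7)²) = 9.244×10^7 N·mm.
d³ = 16×9.244×10^7/(π×196.5) = 2.396×10^6 mm³.
d = 133.8 mm.

d = 134 mm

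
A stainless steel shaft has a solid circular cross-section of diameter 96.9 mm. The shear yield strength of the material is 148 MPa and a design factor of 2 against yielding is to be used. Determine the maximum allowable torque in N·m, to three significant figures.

T_allow = 13200 N·m

τ_allow = 148/2 = 74.00 MPa.
For a solid shaft T_allow = τ_allow·πd³/16; πd³/16 = π×96.9³/16 = 178600 mm³.
T_allow = 74.00×178600 = 1.322×10^7 N·mm = 13220 N·m.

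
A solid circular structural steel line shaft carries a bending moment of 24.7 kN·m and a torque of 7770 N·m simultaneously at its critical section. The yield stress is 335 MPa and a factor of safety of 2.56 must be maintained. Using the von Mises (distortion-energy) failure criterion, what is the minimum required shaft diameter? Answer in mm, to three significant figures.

σ_allow = σ_y/n = 335/2.56 = 130.9 MPa.
For a solid shaft σ_b = 32M/(πd³) and τ = 16T/(πd³), so the von Mises stress is σ' = (16/πd³)·√(4M²+3T²).
√(4M²+3T²) = √(4×(2.470×10^7)² + 3×(7.770×10^6)²) = 5.120×10^7 N·mm.
d³ = 16×5.120×10^7/(π×130.9) = 1.993×10^6 mm³.
d = 125.8 mm.

d = 126 mm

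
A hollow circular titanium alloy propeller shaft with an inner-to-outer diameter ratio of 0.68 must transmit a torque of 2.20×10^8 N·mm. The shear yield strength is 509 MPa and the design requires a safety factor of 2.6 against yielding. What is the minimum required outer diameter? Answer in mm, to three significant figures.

d_o = 194 mm

τ_allow = 509/2.6 = 195.8 MPa.
For a hollow shaft τ = 16T/[πd_o³(1−k⁴)] with k = 0.68, so 1−k⁴ = 0.7862.
d_o³ = 16T/[π τ_allow (1−k⁴)] = 16×2.2000×10^8/(π×195.8×0.7862) = 7.280×10^6 mm³.
d_o = 193.8 mm.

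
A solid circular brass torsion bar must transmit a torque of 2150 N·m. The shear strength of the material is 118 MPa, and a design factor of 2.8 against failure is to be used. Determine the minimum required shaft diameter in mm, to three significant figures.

Allowable shear stress τ_allow = 118/2.8 = 42.14 MPa.
For a solid shaft τ = 16T/(πd³), so d³ = 16T/(π τ_allow) = 16×2150000/(π×42.14) = 259800 mm³.
d = (259800)^(1/3) = 63.81 mm.

d = 63.8 mm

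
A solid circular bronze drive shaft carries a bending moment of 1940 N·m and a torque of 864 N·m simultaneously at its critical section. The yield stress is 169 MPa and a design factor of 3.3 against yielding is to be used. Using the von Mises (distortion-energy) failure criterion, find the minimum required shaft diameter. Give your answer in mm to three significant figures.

d = 74.5 mm

σ_allow = σ_y/n = 169/3.3 = 51.21 MPa.
For a solid shaft σ_b = 32M/(πd³) and τ = 16T/(πd³), so the von Mises stress is σ' = (16/πd³)·√(4M²+3T²).
√(4M²+3T²) = √(4×(1.940×10^6)² + 3×(864000)²) = 4.159×10^6 N·mm.
d³ = 16×4.159×10^6/(π×51.21) = 413600 mm³.
d = 74.50 mm.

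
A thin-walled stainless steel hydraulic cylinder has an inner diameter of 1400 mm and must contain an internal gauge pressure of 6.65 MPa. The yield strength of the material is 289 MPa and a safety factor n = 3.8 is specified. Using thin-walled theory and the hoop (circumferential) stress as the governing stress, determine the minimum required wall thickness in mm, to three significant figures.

t = 61.2 mm

σ_allow = 289/3.8 = 76.05 MPa.
Hoop stress σ_h = pD/(2t), so t = pD/(2σ_allow) = 6.65×1400/(2×76.05) = 61.21 mm.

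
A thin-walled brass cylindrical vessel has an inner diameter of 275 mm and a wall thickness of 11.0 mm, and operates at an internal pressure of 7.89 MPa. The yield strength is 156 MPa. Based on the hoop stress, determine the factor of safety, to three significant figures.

σ_h = pD/(2t) = 7.89×275/(2×11.0) = 98.62 MPa.
n = 156/98.62 = 1.582.

n = 1.58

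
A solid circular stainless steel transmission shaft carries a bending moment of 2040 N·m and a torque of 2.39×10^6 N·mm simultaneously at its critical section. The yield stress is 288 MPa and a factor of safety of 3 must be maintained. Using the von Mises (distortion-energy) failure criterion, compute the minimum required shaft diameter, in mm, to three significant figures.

σ_allow = σ_y/n = 288/3 = 96.00 MPa.
For a solid shaft σ_b = 32M/(πd³) and τ = 16T/(πd³), so the von Mises stress is σ' = (16/πd³)·√(4M²+3T²).
√(4M²+3T²) = √(4×(2.040×10^6)² + 3×(2.390×10^6)²) = 5.812×10^6 N·mm.
d³ = 16×5.812×10^6/(π×96.00) = 308400 mm³.
d = 67.56 mm.

d = 67.6 mm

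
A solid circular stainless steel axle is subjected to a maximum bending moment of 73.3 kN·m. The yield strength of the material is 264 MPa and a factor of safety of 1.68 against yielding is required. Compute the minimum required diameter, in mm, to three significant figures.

σ_allow = 264/1.68 = 157.1 MPa.
For a solid circular section σ = 32M/(πd³), so d³ = 32M/(π σ_allow) = 32×7.3300×10^7/(π×157.1) = 4.751×10^6 mm³.
d = 168.1 mm.

d = 168 mm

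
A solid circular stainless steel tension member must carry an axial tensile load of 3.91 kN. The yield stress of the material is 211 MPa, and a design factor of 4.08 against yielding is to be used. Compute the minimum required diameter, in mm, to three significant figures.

Allowable stress σ_allow = 211/4.08 = 51.72 MPa.
Required area A = F/σ_allow = 3910.0/51.72 = 75.61 mm².
A = πd²/4 → d = √(4A/π) = 9.811 mm.

d = 9.81 mm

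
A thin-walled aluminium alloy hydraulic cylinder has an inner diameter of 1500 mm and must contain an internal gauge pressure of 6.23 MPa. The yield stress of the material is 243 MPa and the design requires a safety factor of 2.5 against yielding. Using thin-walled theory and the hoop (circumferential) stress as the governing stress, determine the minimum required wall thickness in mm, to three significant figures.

t = 48.1 mm

σ_allow = 243/2.5 = 97.20 MPa.
Hoop stress σ_h = pD/(2t), so t = pD/(2σ_allow) = 6.23×1500/(2×97.20) = 48.07 mm.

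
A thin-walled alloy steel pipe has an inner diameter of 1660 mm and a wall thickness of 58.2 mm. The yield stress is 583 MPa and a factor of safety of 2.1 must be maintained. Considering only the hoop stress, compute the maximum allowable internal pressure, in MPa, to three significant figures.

p_allow = 19.5 MPa

σ_allow = 583/2.1 = 277.6 MPa.
σ_h = pD/(2t) → p_allow = 2σ_allow t/D = 2×277.6×58.2/1660 = 19.47 MPa.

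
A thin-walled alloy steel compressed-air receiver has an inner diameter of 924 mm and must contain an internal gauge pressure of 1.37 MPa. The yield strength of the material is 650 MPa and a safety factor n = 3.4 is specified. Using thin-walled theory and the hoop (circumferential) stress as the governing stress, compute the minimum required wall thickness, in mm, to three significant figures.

σ_allow = 650/3.4 = 191.2 MPa.
Hoop stress σ_h = pD/(2t), so t = pD/(2σ_allow) = 1.37×924/(2×191.2) = 3.311 mm.

t = 3.31 mm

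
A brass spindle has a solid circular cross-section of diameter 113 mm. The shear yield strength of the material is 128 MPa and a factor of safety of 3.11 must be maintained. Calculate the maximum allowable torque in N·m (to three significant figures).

T_allow = 11700 N·m

τ_allow = 128/3.11 = 41.16 MPa.
For a solid shaft T_allow = τ_allow·πd³/16; πd³/16 = π×113³/16 = 283300 mm³.
T_allow = 41.16×283300 = 1.166×10^7 N·mm = 11660 N·m.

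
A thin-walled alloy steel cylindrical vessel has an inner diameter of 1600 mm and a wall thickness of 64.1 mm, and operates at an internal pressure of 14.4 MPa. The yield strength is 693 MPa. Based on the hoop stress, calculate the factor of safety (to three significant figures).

n = 3.86

σ_h = pD/(2t) = 14.4×1600/(2×64.1) = 179.7 MPa.
n = 693/179.7 = 3.856.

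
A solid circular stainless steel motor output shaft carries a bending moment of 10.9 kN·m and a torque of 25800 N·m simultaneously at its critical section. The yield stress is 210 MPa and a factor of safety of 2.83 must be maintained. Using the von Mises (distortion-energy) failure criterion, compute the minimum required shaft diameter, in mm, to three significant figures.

d = 151 mm

σ_allow = σ_y/n = 210/2.83 = 74.20 MPa.
For a solid shaft σ_b = 32M/(πd³) and τ = 16T/(πd³), so the von Mises stress is σ' = (16/πd³)·√(4M²+3T²).
√(4M²+3T²) = √(4×(1.090×10^7)² + 3×(2.580×10^7)²) = 4.972×10^7 N·mm.
d³ = 16×4.972×10^7/(π×74.20) = 3.413×10^6 mm³.
d = 150.6 mm.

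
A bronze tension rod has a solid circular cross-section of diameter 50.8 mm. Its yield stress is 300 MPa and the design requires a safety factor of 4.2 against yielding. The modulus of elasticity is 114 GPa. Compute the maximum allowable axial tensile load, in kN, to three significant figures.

σ_allow = 300/4.2 = 71.43 MPa.
A = πd²/4 = π×50.8²/4 = 2027 mm².
F_allow = σ_allow × A = 71.43×2027 = 144800 N.

F_allow = 145 kN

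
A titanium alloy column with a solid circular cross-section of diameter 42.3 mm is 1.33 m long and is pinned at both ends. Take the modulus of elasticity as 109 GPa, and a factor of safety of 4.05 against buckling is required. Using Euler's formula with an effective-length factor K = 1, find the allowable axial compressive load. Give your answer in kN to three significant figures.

P_allow = 23.6 kN

I = πd⁴/64 = π×42.3⁴/64 = 157200 mm⁴.
Effective length L_e = KL = 1×1.33 m = 1330 mm.
Euler critical load P_cr = π²EI/L_e² = π²×109000×157200/1330² = 95580 N.
P_allow = P_cr/n = 95580/4.05 = 23600 N.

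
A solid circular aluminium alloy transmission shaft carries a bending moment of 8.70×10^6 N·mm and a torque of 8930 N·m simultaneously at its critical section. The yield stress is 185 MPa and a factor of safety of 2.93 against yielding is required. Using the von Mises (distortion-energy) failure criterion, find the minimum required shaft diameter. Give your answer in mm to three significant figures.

σ_allow = σ_y/n = 185/2.93 = 63.14 MPa.
For a solid shaft σ_b = 32M/(πd³) and τ = 16T/(πd³), so the von Mises stress is σ' = (16/πd³)·√(4M²+3T²).
√(4M²+3T²) = √(4×(8.700×10^6)² + 3×(8.930×10^6)²) = 2.328×10^7 N·mm.
d³ = 16×2.328×10^7/(π×63.14) = 1.878×10^6 mm³.
d = 123.4 mm.

d = 123 mm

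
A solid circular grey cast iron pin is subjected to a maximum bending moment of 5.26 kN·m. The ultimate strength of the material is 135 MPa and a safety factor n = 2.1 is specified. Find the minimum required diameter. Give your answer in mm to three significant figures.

d = 94.1 mm

σ_allow = 135/2.1 = 64.29 MPa.
For a solid circular section σ = 32M/(πd³), so d³ = 32M/(π σ_allow) = 32×5260000/(π×64.29) = 833400 mm³.
d = 94.11 mm.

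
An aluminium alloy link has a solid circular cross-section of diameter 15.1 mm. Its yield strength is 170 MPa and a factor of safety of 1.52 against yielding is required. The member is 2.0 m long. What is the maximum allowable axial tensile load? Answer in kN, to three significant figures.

σ_allow = 170/1.52 = 111.8 MPa.
A = πd²/4 = π×15.1²/4 = 179.1 mm².
F_allow = σ_allow × A = 111.8×179.1 = 20030 N.

F_allow = 20.0 kN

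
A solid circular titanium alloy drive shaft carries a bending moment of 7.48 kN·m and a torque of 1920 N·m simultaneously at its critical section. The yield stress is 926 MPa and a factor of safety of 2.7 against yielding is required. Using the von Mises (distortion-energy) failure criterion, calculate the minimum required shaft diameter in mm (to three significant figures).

σ_allow = σ_y/n = 926/2.7 = 343.0 MPa.
For a solid shaft σ_b = 32M/(πd³) and τ = 16T/(πd³), so the von Mises stress is σ' = (16/πd³)·√(4M²+3T²).
√(4M²+3T²) = √(4×(7.480×10^6)² + 3×(1.920×10^6)²) = 1.533×10^7 N·mm.
d³ = 16×1.533×10^7/(π×343.0) = 227600 mm³.
d = 61.05 mm.

d = 61.1 mm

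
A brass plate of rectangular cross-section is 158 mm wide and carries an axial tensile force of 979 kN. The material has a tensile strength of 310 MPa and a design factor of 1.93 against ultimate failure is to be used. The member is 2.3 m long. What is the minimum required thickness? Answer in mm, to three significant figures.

σ_allow = 310/1.93 = 160.6 MPa.
Required area A = F/σ_allow = 979000/160.6 = 6095 mm².
t = A/w = 6095/158 = 38.58 mm.

t = 38.6 mm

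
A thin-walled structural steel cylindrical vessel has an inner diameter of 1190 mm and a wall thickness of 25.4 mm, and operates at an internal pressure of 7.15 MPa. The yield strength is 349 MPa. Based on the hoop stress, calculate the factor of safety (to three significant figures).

σ_h = pD/(2t) = 7.15×1190/(2×25.4) = 167.5 MPa.
n = 349/167.5 = 2.084.

n = 2.08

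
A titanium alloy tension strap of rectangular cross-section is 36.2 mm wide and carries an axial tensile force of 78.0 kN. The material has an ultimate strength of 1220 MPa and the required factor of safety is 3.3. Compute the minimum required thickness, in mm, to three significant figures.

σ_allow = 1220/3.3 = 369.7 MPa.
Required area A = F/σ_allow = 78000/369.7 = 211.0 mm².
t = A/w = 211.0/36.2 = 5.828 mm.

t = 5.83 mm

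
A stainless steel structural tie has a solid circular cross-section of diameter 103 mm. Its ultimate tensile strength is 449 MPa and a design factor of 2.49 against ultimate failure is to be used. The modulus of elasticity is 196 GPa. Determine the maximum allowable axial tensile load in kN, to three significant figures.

σ_allow = 449/2.49 = 180.3 MPa.
A = πd²/4 = π×103²/4 = 8332 mm².
F_allow = σ_allow × A = 180.3×8332 = 1.502×10^6 N.

F_allow = 1500 kN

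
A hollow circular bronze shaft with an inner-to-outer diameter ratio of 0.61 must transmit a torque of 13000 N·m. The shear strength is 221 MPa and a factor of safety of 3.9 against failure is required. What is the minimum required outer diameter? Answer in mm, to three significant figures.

d_o = 111 mm

τ_allow = 221/3.9 = 56.67 MPa.
For a hollow shaft τ = 16T/[πd_o³(1−k⁴)] with k = 0.61, so 1−k⁴ = 0.8615.
d_o³ = 16T/[π τ_allow (1−k⁴)] = 16×1.3000×10^7/(π×56.67×0.8615) = 1.356×10^6 mm³.
d_o = 110.7 mm.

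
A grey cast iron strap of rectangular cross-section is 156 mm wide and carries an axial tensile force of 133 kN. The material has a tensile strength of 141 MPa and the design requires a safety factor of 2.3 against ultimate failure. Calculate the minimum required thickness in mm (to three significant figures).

σ_allow = 141/2.3 = 61.30 MPa.
Required area A = F/σ_allow = 133000/61.30 = 2170 mm².
t = A/w = 2170/156 = 13.91 mm.

t = 13.9 mm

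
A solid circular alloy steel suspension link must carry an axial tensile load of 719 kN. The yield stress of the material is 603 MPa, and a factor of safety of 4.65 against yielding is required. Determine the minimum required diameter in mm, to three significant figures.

d = 84.0 mm

Allowable stress σ_allow = 603/4.65 = 129.7 MPa.
Required area A = F/σ_allow = 719000/129.7 = 5545 mm².
A = πd²/4 → d = √(4A/π) = 84.02 mm.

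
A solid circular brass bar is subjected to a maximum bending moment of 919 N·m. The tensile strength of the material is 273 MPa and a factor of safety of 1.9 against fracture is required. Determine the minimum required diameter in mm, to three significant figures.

d = 40.2 mm

σ_allow = 273/1.9 = 143.7 MPa.
For a solid circular section σ = 32M/(πd³), so d³ = 32M/(π σ_allow) = 32×919000/(π×143.7) = 65150 mm³.
d = 40.24 mm.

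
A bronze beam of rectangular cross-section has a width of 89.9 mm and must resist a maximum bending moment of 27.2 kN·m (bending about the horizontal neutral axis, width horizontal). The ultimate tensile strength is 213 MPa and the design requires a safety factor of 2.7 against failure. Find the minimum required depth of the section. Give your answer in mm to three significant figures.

h = 152 mm

σ_allow = 213/2.7 = 78.89 MPa.
For a rectangular section σ = 6M/(bh²), so h² = 6M/(b σ_allow) = 6×2.7200×10^7/(89.9×78.89) = 23010 mm².
h = 151.7 mm.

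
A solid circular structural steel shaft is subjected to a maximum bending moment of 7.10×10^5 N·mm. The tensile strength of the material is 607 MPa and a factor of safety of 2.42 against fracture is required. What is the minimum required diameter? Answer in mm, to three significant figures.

d = 30.7 mm

σ_allow = 607/2.42 = 250.8 MPa.
For a solid circular section σ = 32M/(πd³), so d³ = 32M/(π σ_allow) = 32×710000/(π×250.8) = 28830 mm³.
d = 30.66 mm.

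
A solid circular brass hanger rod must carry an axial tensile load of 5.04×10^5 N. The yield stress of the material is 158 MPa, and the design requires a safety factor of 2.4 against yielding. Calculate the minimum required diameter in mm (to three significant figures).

d = 98.7 mm

Allowable stress σ_allow = 158/2.4 = 65.83 MPa.
Required area A = F/σ_allow = 504000/65.83 = 7656 mm².
A = πd²/4 → d = √(4A/π) = 98.73 mm.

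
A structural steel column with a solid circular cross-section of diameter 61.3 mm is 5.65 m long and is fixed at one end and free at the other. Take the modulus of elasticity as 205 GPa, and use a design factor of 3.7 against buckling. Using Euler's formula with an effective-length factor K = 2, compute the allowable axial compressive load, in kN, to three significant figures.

P_allow = 2.97 kN

I = πd⁴/64 = π×61.3⁴/64 = 693100 mm⁴.
Effective length L_e = KL = 2×5.65 m = 11300 mm.
Euler critical load P_cr = π²EI/L_e² = π²×205000×693100/11300² = 10980 N.
P_allow = P_cr/n = 10980/3.7 = 2968 N.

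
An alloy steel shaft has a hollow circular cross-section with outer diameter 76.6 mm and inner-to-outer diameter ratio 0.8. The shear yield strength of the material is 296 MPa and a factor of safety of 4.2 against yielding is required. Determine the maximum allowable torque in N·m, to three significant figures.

τ_allow = 296/4.2 = 70.48 MPa.
For a hollow shaft T_allow = τ_allow·πd_o³(1−k⁴)/16 with 1−k⁴ = 0.5904, so πd_o³(1−k⁴)/16 = 52100 mm³.
T_allow = 70.48×52100 = 3.672×10^6 N·mm = 3672 N·m.

T_allow = 3670 N·m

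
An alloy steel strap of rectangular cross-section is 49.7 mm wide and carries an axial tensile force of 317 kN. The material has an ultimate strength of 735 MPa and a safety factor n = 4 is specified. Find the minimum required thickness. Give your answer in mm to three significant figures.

σ_allow = 735/4 = 183.8 MPa.
Required area A = F/σ_allow = 317000/183.8 = 1725 mm².
t = A/w = 1725/49.7 = 34.71 mm.

t = 34.7 mm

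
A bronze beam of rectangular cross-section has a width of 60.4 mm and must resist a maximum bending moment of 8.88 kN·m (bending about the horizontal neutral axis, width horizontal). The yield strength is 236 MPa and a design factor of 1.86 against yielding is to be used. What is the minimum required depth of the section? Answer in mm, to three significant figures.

σ_allow = 236/1.86 = 126.9 MPa.
For a rectangular section σ = 6M/(bh²), so h² = 6M/(b σ_allow) = 6×8880000/(60.4×126.9) = 6952 mm².
h = 83.38 mm.

h = 83.4 mm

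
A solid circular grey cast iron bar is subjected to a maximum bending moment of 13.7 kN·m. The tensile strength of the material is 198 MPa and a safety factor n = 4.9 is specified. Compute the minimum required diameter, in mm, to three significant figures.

d = 151 mm

σ_allow = 198/4.9 = 40.41 MPa.
For a solid circular section σ = 32M/(πd³), so d³ = 32M/(π σ_allow) = 32×1.3700×10^7/(π×40.41) = 3.453×10^6 mm³.
d = 151.2 mm.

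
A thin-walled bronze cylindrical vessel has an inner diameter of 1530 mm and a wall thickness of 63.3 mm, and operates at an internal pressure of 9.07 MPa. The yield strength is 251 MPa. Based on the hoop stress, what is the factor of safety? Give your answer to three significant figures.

n = 2.29

σ_h = pD/(2t) = 9.07×1530/(2×63.3) = 109.6 MPa.
n = 251/109.6 = 2.290.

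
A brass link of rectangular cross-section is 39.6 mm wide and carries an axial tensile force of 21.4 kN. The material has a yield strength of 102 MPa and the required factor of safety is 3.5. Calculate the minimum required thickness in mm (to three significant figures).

σ_allow = 102/3.5 = 29.14 MPa.
Required area A = F/σ_allow = 21400/29.14 = 734.3 mm².
t = A/w = 734.3/39.6 = 18.54 mm.

t = 18.5 mm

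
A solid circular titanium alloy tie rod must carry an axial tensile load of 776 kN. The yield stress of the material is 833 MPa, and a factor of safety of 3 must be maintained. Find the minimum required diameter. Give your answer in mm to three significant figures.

d = 59.7 mm

Allowable stress σ_allow = 833/3 = 277.7 MPa.
Required area A = F/σ_allow = 776000/277.7 = 2795 mm².
A = πd²/4 → d = √(4A/π) = 59.65 mm.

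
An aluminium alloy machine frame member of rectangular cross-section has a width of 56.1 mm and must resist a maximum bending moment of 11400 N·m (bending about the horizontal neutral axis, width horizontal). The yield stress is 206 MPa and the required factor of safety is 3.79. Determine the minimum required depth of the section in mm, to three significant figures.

σ_allow = 206/3.79 = 54.35 MPa.
For a rectangular section σ = 6M/(bh²), so h² = 6M/(b σ_allow) = 6×1.1400×10^7/(56.1×54.35) = 22430 mm².
h = 149.8 mm.

h = 150 mm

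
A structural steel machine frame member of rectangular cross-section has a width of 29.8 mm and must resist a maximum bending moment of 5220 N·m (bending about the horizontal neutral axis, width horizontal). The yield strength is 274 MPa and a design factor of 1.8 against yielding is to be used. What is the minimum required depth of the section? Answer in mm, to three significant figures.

h = 83.1 mm

σ_allow = 274/1.8 = 152.2 MPa.
For a rectangular section σ = 6M/(bh²), so h² = 6M/(b σ_allow) = 6×5220000/(29.8×152.2) = 6904 mm².
h = 83.09 mm.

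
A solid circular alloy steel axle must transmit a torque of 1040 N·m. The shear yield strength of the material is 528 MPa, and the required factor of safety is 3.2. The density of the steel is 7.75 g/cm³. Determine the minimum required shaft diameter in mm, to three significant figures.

d = 31.8 mm

Allowable shear stress τ_allow = 528/3.2 = 165.0 MPa.
For a solid shaft τ = 16T/(πd³), so d³ = 16T/(π τ_allow) = 16×1040000/(π×165.0) = 32100 mm³.
d = (32100)^(1/3) = 31.78 mm.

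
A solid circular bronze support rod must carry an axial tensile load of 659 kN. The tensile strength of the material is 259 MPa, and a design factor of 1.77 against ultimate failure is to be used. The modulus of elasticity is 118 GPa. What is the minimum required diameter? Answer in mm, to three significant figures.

Allowable stress σ_allow = 259/1.77 = 146.3 MPa.
Required area A = F/σ_allow = 659000/146.3 = 4504 mm².
A = πd²/4 → d = √(4A/π) = 75.72 mm.

d = 75.7 mm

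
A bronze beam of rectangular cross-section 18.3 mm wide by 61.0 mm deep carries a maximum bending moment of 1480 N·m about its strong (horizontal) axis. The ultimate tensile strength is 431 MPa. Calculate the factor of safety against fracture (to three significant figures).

Section modulus S = bh²/6 = 18.3×61.0²/6 = 11350 mm³.
σ = M/S = 1480000/11350 = 130.4 MPa.
n = 431/130.4 = 3.305.

n = 3.31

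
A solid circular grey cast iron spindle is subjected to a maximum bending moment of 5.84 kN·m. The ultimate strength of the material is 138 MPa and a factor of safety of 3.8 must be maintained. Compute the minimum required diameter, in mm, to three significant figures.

σ_allow = 138/3.8 = 36.32 MPa.
For a solid circular section σ = 32M/(πd³), so d³ = 32M/(π σ_allow) = 32×5840000/(π×36.32) = 1.638×10^6 mm³.
d = 117.9 mm.

d = 118 mm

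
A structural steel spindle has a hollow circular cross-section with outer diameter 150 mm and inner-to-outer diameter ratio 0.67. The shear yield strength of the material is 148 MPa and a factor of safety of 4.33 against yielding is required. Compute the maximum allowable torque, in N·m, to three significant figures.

T_allow = 18100 N·m

τ_allow = 148/4.33 = 34.18 MPa.
For a hollow shaft T_allow = τ_allow·πd_o³(1−k⁴)/16 with 1−k⁴ = 0.7985, so πd_o³(1−k⁴)/16 = 529100 mm³.
T_allow = 34.18×529100 = 1.809×10^7 N·mm = 18090 N·m.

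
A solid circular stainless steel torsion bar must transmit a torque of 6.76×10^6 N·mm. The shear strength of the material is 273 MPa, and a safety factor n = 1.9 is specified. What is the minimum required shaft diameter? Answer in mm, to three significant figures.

d = 62.1 mm

Allowable shear stress τ_allow = 273/1.9 = 143.7 MPa.
For a solid shaft τ = 16T/(πd³), so d³ = 16T/(π τ_allow) = 16×6760000/(π×143.7) = 239600 mm³.
d = (239600)^(1/3) = 62.11 mm.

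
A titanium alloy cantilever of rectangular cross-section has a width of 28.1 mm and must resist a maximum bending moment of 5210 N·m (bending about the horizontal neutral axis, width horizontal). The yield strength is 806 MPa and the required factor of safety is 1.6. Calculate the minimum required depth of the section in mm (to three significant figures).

σ_allow = 806/1.6 = 503.8 MPa.
For a rectangular section σ = 6M/(bh²), so h² = 6M/(b σ_allow) = 6×5210000/(28.1×503.8) = 2208 mm².
h = 46.99 mm.

h = 47.0 mm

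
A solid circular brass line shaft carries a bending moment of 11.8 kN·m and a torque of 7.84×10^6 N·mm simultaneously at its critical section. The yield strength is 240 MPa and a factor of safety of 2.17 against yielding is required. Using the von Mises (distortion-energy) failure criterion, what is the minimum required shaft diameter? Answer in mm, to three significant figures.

d = 108 mm

σ_allow = σ_y/n = 240/2.17 = 110.6 MPa.
For a solid shaft σ_b = 32M/(πd³) and τ = 16T/(πd³), so the von Mises stress is σ' = (16/πd³)·√(4M²+3T²).
√(4M²+3T²) = √(4×(1.180×10^7)² + 3×(7.840×10^6)²) = 2.723×10^7 N·mm.
d³ = 16×2.723×10^7/(π×110.6) = 1.254×10^6 mm³.
d = 107.8 mm.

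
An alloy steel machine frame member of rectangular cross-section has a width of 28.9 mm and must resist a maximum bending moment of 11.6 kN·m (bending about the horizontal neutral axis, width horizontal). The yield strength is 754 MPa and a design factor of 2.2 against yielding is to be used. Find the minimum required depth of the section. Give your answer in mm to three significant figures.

σ_allow = 754/2.2 = 342.7 MPa.
For a rectangular section σ = 6M/(bh²), so h² = 6M/(b σ_allow) = 6×1.1600×10^7/(28.9×342.7) = 7027 mm².
h = 83.83 mm.

h = 83.8 mm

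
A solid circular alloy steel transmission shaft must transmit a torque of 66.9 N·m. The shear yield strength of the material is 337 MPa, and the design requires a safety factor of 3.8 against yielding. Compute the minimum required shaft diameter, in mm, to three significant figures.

d = 15.7 mm

Allowable shear stress τ_allow = 337/3.8 = 88.68 MPa.
For a solid shaft τ = 16T/(πd³), so d³ = 16T/(π τ_allow) = 16×66900/(π×88.68) = 3842 mm³.
d = (3842)^(1/3) = 15.66 mm.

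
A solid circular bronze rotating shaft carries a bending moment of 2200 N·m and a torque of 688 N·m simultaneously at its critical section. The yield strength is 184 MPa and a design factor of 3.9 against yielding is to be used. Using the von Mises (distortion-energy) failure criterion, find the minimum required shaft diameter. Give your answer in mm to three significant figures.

σ_allow = σ_y/n = 184/3.9 = 47.18 MPa.
For a solid shaft σ_b = 32M/(πd³) and τ = 16T/(πd³), so the von Mises stress is σ' = (16/πd³)·√(4M²+3T²).
√(4M²+3T²) = √(4×(2.200×10^6)² + 3×(688000)²) = 4.559×10^6 N·mm.
d³ = 16×4.559×10^6/(π×47.18) = 492100 mm³.
d = 78.95 mm.

d = 78.9 mm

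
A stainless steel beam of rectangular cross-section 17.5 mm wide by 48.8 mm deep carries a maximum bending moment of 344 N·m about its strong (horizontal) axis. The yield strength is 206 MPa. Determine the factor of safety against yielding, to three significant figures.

Section modulus S = bh²/6 = 17.5×48.8²/6 = 6946 mm³.
σ = M/S = 344000/6946 = 49.53 MPa.
n = 206/49.53 = 4.159.

n = 4.16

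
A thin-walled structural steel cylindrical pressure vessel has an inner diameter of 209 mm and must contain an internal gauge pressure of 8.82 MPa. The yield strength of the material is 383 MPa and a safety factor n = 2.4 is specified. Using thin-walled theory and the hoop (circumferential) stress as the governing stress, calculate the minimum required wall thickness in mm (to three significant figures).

σ_allow = 383/2.4 = 159.6 MPa.
Hoop stress σ_h = pD/(2t), so t = pD/(2σ_allow) = 8.82×209/(2×159.6) = 5.776 mm.

t = 5.78 mm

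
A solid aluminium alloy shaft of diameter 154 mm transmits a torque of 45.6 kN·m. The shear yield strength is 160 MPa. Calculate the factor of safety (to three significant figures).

n = 2.52

τ = 16T/(πd³) = 16×4.5600×10^7/(π×154³) = 63.59 MPa.
n = τ_limit/τ = 160/63.59 = 2.516.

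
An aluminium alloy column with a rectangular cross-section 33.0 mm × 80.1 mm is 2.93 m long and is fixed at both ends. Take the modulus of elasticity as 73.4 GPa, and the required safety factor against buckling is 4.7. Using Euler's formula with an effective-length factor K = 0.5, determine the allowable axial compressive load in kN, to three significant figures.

P_allow = 17.2 kN

Buckling occurs about the weak axis: I_min = h·b³/12 = 80.1×33.0³/12 = 239900 mm⁴ (b = 33.0 mm is the smaller dimension).
Effective length L_e = KL = 0.5×2.93 m = 1465 mm.
Euler critical load P_cr = π²EI/L_e² = π²×73400×239900/1465² = 80970 N.
P_allow = P_cr/n = 80970/4.7 = 17230 N.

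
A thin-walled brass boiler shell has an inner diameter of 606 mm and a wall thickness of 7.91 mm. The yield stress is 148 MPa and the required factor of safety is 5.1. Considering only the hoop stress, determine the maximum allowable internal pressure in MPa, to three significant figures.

σ_allow = 148/5.1 = 29.02 MPa.
σ_h = pD/(2t) → p_allow = 2σ_allow t/D = 2×29.02×7.91/606 = 0.7576 MPa.

p_allow = 0.758 MPa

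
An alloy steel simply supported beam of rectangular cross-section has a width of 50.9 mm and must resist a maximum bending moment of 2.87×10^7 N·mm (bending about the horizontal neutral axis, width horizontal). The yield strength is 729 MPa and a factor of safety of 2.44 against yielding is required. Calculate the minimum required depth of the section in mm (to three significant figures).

h = 106 mm

σ_allow = 729/2.44 = 298.8 MPa.
For a rectangular section σ = 6M/(bh²), so h² = 6M/(b σ_allow) = 6×2.8700×10^7/(50.9×298.8) = 11320 mm².
h = 106.4 mm.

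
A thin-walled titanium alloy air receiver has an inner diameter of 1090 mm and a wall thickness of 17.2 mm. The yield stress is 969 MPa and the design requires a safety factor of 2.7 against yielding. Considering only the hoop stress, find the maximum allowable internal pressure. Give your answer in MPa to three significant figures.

σ_allow = 969/2.7 = 358.9 MPa.
σ_h = pD/(2t) → p_allow = 2σ_allow t/D = 2×358.9×17.2/1090 = 11.33 MPa.

p_allow = 11.3 MPa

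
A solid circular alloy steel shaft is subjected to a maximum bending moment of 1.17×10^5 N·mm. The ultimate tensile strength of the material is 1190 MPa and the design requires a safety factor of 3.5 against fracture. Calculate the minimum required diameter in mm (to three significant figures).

d = 15.2 mm

σ_allow = 1190/3.5 = 340.0 MPa.
For a solid circular section σ = 32M/(πd³), so d³ = 32M/(π σ_allow) = 32×117000/(π×340.0) = 3505 mm³.
d = 15.19 mm.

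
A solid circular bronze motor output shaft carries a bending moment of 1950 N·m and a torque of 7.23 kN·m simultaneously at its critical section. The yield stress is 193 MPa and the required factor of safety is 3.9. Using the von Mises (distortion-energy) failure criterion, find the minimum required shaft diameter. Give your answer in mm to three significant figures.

σ_allow = σ_y/n = 193/3.9 = 49.49 MPa.
For a solid shaft σ_b = 32M/(πd³) and τ = 16T/(πd³), so the von Mises stress is σ' = (16/πd³)·√(4M²+3T²).
√(4M²+3T²) = √(4×(1.950×10^6)² + 3×(7.230×10^6)²) = 1.312×10^7 N·mm.
d³ = 16×1.312×10^7/(π×49.49) = 1.350×10^6 mm³.
d = 110.5 mm.

d = 111 mm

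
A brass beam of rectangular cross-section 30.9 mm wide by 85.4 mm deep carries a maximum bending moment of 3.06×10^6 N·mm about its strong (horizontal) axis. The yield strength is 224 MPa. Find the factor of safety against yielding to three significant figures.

n = 2.75

Section modulus S = bh²/6 = 30.9×85.4²/6 = 37560 mm³.
σ = M/S = 3060000/37560 = 81.47 MPa.
n = 224/81.47 = 2.749.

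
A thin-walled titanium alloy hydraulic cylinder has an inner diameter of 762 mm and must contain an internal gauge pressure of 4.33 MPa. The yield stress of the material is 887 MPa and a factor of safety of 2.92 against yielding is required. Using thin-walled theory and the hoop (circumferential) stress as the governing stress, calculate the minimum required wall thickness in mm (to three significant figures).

σ_allow = 887/2.92 = 303.8 MPa.
Hoop stress σ_h = pD/(2t), so t = pD/(2σ_allow) = 4.33×762/(2×303.8) = 5.431 mm.

t = 5.43 mm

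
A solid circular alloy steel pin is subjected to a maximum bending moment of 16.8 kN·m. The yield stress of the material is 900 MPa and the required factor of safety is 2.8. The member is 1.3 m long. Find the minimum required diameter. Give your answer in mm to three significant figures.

σ_allow = 900/2.8 = 321.4 MPa.
For a solid circular section σ = 32M/(πd³), so d³ = 32M/(π σ_allow) = 32×1.6800×10^7/(π×321.4) = 532400 mm³.
d = 81.05 mm.

d = 81.0 mm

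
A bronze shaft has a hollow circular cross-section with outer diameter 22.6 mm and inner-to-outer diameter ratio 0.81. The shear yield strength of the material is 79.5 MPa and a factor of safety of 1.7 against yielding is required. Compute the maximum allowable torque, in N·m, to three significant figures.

T_allow = 60.4 N·m

τ_allow = 79.5/1.7 = 46.76 MPa.
For a hollow shaft T_allow = τ_allow·πd_o³(1−k⁴)/16 with 1−k⁴ = 0.5695, so πd_o³(1−k⁴)/16 = 1291 mm³.
T_allow = 46.76×1291 = 60370 N·mm = 60.37 N·m.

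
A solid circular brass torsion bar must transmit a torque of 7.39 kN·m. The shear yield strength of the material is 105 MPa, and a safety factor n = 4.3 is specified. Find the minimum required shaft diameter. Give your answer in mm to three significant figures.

Allowable shear stress τ_allow = 105/4.3 = 24.42 MPa.
For a solid shaft τ = 16T/(πd³), so d³ = 16T/(π τ_allow) = 16×7390000/(π×24.42) = 1.541×10^6 mm³.
d = (1.541×10^6)^(1/3) = 115.5 mm.

d = 116 mm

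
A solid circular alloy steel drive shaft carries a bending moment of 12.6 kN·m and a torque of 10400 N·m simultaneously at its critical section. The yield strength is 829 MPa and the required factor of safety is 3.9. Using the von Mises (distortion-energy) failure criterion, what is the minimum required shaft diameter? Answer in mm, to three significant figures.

d = 90.5 mm

σ_allow = σ_y/n = 829/3.9 = 212.6 MPa.
For a solid shaft σ_b = 32M/(πd³) and τ = 16T/(πd³), so the von Mises stress is σ' = (16/πd³)·√(4M²+3T²).
√(4M²+3T²) = √(4×(1.260×10^7)² + 3×(1.040×10^7)²) = 3.098×10^7 N·mm.
d³ = 16×3.098×10^7/(π×212.6) = 742200 mm³.
d = 90.54 mm.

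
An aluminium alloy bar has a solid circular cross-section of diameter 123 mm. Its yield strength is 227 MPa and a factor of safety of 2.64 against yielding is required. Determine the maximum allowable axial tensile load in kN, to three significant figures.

F_allow = 1020 kN

σ_allow = 227/2.64 = 85.98 MPa.
A = πd²/4 = π×123²/4 = 11880 mm².
F_allow = σ_allow × A = 85.98×11880 = 1.022×10^6 N.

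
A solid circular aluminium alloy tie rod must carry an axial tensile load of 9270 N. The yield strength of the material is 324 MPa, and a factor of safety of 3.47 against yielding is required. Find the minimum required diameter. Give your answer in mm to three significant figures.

d = 11.2 mm

Allowable stress σ_allow = 324/3.47 = 93.37 MPa.
Required area A = F/σ_allow = 9270.0/93.37 = 99.28 mm².
A = πd²/4 → d = √(4A/π) = 11.24 mm.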